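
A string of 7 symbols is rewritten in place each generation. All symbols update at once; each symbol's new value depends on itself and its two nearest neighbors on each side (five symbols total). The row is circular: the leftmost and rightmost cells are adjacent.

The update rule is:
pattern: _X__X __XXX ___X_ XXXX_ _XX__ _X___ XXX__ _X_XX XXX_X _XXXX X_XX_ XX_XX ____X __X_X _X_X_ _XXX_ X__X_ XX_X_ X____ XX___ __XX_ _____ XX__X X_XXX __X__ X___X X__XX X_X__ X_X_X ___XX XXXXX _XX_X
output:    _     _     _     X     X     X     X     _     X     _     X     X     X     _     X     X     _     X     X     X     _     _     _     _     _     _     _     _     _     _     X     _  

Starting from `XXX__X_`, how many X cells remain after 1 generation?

generation 1: _XX____
count of X: 2

2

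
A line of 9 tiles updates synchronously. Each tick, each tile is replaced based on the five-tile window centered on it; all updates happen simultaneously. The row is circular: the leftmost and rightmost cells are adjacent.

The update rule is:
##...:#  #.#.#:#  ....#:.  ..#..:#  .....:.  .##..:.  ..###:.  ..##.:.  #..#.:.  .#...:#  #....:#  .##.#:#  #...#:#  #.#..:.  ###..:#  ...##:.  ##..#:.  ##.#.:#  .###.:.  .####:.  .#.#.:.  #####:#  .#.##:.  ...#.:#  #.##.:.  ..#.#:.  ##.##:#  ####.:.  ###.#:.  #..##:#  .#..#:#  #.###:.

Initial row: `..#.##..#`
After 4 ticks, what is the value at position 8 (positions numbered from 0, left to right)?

.

#.......#
.##......
...##....
.....##..
position 8 holds .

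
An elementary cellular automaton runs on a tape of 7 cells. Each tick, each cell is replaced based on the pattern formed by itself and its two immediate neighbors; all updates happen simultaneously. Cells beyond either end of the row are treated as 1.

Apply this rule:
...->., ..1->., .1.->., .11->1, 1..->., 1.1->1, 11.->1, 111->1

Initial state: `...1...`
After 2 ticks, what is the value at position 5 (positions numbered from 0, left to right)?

.

tick 1: .......
tick 2: .......
position 5 holds .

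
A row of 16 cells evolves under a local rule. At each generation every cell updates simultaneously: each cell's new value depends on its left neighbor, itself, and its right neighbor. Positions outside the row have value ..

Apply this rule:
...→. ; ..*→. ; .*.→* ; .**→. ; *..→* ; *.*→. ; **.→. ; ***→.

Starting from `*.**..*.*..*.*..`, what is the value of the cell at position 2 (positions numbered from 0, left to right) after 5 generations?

*...*.*.**.*.**.
**..*.*....*...*
..*.*.**...**..*
..*.*...*....*.*
..*.**..**...*.*
position 2 holds *

*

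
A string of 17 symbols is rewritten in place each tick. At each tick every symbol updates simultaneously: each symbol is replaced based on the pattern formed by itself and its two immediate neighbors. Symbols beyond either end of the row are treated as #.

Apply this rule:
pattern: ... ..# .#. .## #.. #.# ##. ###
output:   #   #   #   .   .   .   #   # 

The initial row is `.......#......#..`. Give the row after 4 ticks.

.#..####.#..###..

tick 1: .#######.######.#
tick 2: ..######..#####..
tick 3: .#.#####.#.####.#
tick 4: .#..####.#..###..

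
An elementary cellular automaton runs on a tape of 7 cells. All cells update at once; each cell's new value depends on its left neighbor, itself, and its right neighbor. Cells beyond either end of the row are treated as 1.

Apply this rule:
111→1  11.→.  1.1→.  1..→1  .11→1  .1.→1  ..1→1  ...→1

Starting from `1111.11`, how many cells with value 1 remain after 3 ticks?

5

tick 1: 111..11
tick 2: 11.1111
tick 3: 1..1111
count of 1: 5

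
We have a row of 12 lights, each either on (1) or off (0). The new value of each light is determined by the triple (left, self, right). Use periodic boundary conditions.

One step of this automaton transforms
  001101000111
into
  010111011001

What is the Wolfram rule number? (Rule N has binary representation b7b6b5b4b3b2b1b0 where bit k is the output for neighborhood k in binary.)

position 10: 111 → 0  (bit 7 = 0)
position 3: 110 → 1  (bit 6 = 1)
position 4: 101 → 1  (bit 5 = 1)
position 0: 100 → 0  (bit 4 = 0)
position 2: 011 → 0  (bit 3 = 0)
position 5: 010 → 1  (bit 2 = 1)
position 1: 001 → 1  (bit 1 = 1)
position 7: 000 → 1  (bit 0 = 1)
bits b7..b0 = 01100111 = 103

103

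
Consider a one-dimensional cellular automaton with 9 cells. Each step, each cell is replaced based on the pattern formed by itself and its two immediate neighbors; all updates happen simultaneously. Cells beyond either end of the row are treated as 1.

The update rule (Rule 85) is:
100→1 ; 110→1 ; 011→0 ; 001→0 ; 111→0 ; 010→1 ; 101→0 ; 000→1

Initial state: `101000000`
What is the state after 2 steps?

100000010

101111110
100000010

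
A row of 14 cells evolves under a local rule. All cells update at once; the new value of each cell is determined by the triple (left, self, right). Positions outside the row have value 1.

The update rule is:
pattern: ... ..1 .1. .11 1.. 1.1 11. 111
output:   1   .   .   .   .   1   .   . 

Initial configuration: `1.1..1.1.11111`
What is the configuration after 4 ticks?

.11111111111..

tick 1: .1....1.1.....
tick 2: 1..11..1..111.
tick 3: .............1
tick 4: .11111111111..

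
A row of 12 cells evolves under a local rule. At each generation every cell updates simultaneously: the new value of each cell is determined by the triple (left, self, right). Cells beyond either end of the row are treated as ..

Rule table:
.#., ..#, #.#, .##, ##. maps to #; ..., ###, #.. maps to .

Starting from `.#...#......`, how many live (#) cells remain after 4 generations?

4

generation 1: ##..##......
generation 2: ##.###......
generation 3: ####.#......
generation 4: #..###......
count of #: 4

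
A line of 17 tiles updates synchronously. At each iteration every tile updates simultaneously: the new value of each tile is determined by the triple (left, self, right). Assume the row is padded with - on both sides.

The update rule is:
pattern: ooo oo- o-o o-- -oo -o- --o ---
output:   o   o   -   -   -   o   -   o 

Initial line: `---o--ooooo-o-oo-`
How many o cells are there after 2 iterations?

8

oo-o---oooo-o--o-
-o-o-o--ooo-o--o-
count of o: 8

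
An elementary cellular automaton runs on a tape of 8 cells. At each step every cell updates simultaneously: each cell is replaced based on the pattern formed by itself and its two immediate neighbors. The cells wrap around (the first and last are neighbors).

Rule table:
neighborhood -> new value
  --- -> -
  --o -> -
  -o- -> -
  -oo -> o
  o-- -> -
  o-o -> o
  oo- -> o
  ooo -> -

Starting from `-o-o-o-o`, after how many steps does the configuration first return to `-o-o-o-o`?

o-o-o-o-
-o-o-o-o

2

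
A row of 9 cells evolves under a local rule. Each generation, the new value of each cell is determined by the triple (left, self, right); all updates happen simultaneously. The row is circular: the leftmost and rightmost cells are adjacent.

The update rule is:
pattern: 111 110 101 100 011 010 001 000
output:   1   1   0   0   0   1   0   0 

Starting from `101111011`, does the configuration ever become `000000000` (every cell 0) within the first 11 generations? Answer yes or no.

no

generation 1: 100111001
generation 2: 100011000
generation 3: 100001000
generation 4: 100001000  (fixed point — unchanged through generation 11)
generation 11 is 100001000, still not uniform 0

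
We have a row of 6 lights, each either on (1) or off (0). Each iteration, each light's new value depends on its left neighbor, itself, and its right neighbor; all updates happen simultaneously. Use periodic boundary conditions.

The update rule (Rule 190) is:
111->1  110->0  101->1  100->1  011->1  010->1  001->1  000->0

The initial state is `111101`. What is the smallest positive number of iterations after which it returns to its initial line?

111011
110111
101111
011111
111110
111101

6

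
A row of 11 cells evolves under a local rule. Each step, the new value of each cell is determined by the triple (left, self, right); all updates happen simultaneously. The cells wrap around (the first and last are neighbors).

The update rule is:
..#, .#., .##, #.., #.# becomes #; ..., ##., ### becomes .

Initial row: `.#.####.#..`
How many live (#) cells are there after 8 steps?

####...###.
#...#.##..#
.#.####.###
####...##..
#...#.##.##
.#.####.##.
####...##.#
....#.##.##
count of #: 5

5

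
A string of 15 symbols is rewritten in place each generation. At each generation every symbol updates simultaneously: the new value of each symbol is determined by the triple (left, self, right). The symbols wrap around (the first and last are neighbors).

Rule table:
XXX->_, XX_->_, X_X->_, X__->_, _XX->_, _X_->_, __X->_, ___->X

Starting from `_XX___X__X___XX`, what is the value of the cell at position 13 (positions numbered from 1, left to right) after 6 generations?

____X______X___
XXX___XXXX___XX
____X______X___  (repeats generation 1; period 2)
generation 6: XXX___XXXX___XX
position 13 holds _

_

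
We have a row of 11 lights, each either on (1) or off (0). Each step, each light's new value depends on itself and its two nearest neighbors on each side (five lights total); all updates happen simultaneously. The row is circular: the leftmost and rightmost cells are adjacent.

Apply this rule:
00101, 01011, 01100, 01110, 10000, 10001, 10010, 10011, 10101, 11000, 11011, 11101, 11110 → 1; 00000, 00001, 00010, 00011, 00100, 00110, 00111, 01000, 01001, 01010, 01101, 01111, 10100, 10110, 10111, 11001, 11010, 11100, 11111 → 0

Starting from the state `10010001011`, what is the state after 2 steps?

00100101101
01001110000

01001110000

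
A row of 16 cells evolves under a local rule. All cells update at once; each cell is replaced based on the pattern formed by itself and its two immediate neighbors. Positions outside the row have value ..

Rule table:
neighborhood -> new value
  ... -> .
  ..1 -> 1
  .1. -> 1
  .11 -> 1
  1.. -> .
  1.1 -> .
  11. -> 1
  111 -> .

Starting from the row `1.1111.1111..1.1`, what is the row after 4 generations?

generation 1: 1.1..1.1..1.11.1
generation 2: 1.1.11.1.11.11.1
generation 3: 1.1.11.1.11.11.1  (fixed point — unchanged through generation 4)

1.1.11.1.11.11.1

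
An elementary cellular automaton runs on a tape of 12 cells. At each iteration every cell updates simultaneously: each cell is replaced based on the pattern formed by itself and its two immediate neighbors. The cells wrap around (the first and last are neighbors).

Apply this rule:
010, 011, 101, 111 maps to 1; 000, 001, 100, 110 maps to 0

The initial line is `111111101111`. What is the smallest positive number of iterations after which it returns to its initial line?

12

111111011111
111110111111
111101111111
111011111111
110111111111
101111111111
011111111111
111111111110
111111111101
111111111011
111111110111
111111101111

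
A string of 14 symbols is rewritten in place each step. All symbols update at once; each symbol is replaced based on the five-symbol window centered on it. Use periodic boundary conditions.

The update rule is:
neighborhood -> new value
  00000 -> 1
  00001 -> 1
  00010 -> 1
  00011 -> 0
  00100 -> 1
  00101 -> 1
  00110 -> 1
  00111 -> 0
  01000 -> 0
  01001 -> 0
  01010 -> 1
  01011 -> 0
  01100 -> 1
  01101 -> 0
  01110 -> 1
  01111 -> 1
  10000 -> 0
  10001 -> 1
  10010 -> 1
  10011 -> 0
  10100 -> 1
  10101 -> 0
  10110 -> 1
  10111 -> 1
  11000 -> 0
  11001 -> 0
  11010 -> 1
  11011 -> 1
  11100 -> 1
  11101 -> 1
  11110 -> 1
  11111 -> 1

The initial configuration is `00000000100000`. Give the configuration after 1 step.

11111111100111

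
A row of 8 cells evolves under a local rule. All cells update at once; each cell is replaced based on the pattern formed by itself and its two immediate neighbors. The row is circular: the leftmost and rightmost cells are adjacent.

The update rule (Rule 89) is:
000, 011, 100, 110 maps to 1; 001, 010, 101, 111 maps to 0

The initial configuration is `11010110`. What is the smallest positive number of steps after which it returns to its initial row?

24

11000110
11110110
10010110
01000110
00110111
10110101
10110001
10111101
10100101
10010001
11001101
01101101
01101100
01101111
01101001
01100100
01110011
01011011
00011011
11011011
01011010
00011001
11011100
11010110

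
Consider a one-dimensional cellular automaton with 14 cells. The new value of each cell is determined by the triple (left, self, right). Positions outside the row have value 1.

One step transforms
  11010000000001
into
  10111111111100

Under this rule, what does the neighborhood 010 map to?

1

At position 3 the neighborhood is 010; the next row has 1 there.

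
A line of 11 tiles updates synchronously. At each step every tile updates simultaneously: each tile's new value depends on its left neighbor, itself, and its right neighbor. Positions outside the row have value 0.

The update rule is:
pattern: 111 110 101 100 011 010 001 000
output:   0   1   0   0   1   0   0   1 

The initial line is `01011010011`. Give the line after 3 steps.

00011000011
11011011011
11011011011

11011011011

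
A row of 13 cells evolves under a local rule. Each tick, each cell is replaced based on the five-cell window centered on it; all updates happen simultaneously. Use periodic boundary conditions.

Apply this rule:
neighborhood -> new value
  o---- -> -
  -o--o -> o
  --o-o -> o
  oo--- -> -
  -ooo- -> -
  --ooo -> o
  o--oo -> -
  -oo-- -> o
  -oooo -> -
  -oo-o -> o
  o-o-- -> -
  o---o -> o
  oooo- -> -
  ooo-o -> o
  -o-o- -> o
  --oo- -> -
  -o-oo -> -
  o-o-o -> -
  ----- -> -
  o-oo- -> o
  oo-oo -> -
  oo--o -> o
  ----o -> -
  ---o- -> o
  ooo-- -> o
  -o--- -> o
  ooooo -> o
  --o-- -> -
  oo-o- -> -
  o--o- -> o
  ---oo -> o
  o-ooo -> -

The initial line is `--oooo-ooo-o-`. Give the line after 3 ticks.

ooo--o---o--o
--ooo-ooo-o-o
o-o-o---o--o-

o-o-o---o--o-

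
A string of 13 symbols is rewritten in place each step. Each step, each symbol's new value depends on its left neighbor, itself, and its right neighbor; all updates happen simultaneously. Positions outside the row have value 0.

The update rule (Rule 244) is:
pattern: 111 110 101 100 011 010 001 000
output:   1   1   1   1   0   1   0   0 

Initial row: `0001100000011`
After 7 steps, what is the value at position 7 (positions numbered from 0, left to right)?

0

step 1: 0000110000001
step 2: 0000011000001
step 3: 0000001100001
step 4: 0000000110001
step 5: 0000000011001
step 6: 0000000001101
step 7: 0000000000111
position 7 holds 0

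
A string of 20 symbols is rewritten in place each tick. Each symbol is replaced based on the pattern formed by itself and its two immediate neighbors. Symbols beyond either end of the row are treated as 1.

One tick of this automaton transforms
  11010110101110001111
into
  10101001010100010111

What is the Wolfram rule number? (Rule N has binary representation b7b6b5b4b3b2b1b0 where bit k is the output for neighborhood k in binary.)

162

position 0: 111 → 1  (bit 7 = 1)
position 1: 110 → 0  (bit 6 = 0)
position 2: 101 → 1  (bit 5 = 1)
position 13: 100 → 0  (bit 4 = 0)
position 5: 011 → 0  (bit 3 = 0)
position 3: 010 → 0  (bit 2 = 0)
position 15: 001 → 1  (bit 1 = 1)
position 14: 000 → 0  (bit 0 = 0)
bits b7..b0 = 10100010 = 162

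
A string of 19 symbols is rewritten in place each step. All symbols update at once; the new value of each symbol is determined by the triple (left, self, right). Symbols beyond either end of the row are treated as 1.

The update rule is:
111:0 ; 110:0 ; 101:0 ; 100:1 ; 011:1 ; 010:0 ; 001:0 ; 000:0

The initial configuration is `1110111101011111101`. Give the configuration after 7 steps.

0000100000010000001
1000010000001000001
0100001000000100001
0010000100000010001
1001000010000001001
0100100001000000101
0010010000100000001

0010010000100000001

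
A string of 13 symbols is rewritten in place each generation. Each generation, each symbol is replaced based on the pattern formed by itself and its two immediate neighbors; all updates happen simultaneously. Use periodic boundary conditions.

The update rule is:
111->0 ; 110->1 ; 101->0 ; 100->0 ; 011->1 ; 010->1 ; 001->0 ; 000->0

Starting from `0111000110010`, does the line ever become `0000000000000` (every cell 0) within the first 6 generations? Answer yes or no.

generation 1: 0101000110010
generation 2: 0101000110010  (fixed point — unchanged through generation 6)
generation 6 is 0101000110010, still not uniform 0

no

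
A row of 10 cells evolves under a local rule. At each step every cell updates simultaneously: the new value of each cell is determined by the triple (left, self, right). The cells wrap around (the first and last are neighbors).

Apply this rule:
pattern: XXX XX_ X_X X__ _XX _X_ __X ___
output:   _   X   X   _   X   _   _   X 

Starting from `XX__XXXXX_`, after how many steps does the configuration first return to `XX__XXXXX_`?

6

XX__X___XX
_X____X_X_
___XX__X__
XX_XX____X
_XXXX_XX_X
XX__XXXXX_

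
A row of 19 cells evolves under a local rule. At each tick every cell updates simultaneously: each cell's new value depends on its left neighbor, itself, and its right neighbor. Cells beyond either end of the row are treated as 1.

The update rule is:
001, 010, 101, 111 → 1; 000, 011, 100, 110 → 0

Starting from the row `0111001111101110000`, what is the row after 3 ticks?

1001010111011000111

1010010111010100001
0110111010111100010
1001010111011000111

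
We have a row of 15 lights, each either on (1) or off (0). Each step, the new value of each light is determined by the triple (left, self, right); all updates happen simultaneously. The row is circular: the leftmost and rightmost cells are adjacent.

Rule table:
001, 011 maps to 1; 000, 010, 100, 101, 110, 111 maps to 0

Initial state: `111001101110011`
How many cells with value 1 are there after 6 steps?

000011001000110
000110010001100
001100100011000
011001000110000
110010001100000
100100011000001
count of 1: 5

5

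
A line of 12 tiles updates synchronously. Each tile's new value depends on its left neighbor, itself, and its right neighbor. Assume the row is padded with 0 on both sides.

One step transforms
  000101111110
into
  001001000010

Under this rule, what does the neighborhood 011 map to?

At position 5 the neighborhood is 011; the next row has 1 there.

1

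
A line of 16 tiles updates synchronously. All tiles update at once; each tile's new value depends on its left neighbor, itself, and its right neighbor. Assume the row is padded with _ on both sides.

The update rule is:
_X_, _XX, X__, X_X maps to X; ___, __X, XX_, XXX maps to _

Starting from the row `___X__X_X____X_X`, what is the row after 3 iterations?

___XX_XXXX___XXX
___X_XX___X__X__
___XXX_X__XX_XX_

___XXX_X__XX_XX_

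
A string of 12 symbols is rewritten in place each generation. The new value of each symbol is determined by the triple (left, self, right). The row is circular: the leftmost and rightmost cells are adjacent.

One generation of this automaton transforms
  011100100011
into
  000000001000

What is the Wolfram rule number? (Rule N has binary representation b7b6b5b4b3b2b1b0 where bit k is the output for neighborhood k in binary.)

position 2: 111 → 0  (bit 7 = 0)
position 3: 110 → 0  (bit 6 = 0)
position 0: 101 → 0  (bit 5 = 0)
position 4: 100 → 0  (bit 4 = 0)
position 1: 011 → 0  (bit 3 = 0)
position 6: 010 → 0  (bit 2 = 0)
position 5: 001 → 0  (bit 1 = 0)
position 8: 000 → 1  (bit 0 = 1)
bits b7..b0 = 00000001 = 1

1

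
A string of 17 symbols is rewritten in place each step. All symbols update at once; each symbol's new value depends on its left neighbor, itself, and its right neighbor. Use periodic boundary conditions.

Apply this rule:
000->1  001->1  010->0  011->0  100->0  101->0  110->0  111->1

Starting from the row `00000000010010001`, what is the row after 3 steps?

00011110010010011

01111111100100110
10111111001001000
00011110010010011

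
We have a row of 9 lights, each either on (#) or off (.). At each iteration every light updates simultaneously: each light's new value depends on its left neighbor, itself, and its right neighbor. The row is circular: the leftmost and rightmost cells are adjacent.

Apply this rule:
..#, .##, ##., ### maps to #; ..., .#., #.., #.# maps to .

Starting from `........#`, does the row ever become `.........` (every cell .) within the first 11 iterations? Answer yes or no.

no

iteration 1: .......#.
iteration 2: ......#..
iteration 3: .....#...
iteration 4: ....#....
iteration 5: ...#.....
iteration 6: ..#......
iteration 7: .#.......
iteration 8: #........
iteration 9: ........#  (repeats iteration 0; period 9)
iteration 11: ......#..
iteration 11 is ......#.., still not uniform .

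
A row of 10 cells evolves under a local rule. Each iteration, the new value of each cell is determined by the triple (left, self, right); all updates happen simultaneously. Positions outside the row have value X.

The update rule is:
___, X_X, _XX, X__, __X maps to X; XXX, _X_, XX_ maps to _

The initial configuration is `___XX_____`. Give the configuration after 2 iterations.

____XX____

XXXX_XXXXX
____XX____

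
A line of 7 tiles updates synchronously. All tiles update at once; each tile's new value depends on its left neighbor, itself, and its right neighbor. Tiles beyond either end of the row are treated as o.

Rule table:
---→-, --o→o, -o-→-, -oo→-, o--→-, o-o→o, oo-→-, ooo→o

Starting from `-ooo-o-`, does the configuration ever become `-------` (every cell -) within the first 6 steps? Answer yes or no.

no

o-o-o-o
-o-o-o-
o-o-o-o  (repeats step 1; period 2)
step 6: -o-o-o-
step 6 is -o-o-o-, still not uniform -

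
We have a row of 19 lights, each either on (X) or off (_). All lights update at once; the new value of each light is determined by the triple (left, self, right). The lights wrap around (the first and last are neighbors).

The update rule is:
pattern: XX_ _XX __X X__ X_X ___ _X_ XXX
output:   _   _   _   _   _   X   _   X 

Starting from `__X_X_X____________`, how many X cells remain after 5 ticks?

4

tick 1: X_______XXXXXXXXXXX
tick 2: __XXXXX__XXXXXXXXXX
tick 3: ___XXX____XXXXXXXX_
tick 4: XX__X__XX__XXXXXX__
tick 5: ____________XXXX___
count of X: 4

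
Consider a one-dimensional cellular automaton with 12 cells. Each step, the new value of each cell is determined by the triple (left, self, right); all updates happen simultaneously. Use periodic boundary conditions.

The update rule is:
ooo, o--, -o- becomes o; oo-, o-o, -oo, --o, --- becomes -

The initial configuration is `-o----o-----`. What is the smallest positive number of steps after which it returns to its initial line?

12

-oo---oo----
---o----o---
---oo---oo--
-----o----o-
-----oo---oo
o------o----
oo-----oo---
--o------o--
--oo-----oo-
----o------o
o---oo-----o
-o----o-----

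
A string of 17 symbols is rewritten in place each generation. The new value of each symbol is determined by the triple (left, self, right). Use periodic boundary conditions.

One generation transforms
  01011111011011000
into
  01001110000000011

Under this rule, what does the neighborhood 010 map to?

1

At position 1 the neighborhood is 010; the next row has 1 there.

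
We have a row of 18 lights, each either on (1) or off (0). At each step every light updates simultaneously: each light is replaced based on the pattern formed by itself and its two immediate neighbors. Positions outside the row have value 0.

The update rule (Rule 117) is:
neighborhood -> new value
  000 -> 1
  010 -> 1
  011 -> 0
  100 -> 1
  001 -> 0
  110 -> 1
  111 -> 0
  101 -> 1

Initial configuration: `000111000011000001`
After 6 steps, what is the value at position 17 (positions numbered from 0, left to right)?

step 1: 110001111001111101
step 2: 011100001100000111
step 3: 000111100111110001
step 4: 110000110000011101
step 5: 011110011111000111
step 6: 000011000001110001
position 17 holds 1

1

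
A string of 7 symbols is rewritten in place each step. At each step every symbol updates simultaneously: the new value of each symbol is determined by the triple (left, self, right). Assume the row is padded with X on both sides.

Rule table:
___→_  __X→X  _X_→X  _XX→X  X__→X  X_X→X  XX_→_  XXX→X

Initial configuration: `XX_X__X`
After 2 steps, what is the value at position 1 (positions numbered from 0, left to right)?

X_XXXXX
_XXXXXX
position 1 holds X

X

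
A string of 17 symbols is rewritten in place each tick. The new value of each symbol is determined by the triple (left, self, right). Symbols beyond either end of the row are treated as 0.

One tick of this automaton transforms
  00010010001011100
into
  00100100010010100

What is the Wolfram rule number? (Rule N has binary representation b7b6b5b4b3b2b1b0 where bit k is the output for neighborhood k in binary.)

position 13: 111 → 0  (bit 7 = 0)
position 14: 110 → 1  (bit 6 = 1)
position 11: 101 → 0  (bit 5 = 0)
position 4: 100 → 0  (bit 4 = 0)
position 12: 011 → 1  (bit 3 = 1)
position 3: 010 → 0  (bit 2 = 0)
position 2: 001 → 1  (bit 1 = 1)
position 0: 000 → 0  (bit 0 = 0)
bits b7..b0 = 01001010 = 74

74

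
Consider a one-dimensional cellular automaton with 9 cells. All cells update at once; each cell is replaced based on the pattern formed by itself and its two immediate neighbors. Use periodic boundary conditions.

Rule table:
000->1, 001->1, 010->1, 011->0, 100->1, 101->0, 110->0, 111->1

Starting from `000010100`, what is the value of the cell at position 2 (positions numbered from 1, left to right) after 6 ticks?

1

tick 1: 111110111
tick 2: 111100011
tick 3: 111011101
tick 4: 110001000
tick 5: 001111111
tick 6: 110111110
position 2 holds 1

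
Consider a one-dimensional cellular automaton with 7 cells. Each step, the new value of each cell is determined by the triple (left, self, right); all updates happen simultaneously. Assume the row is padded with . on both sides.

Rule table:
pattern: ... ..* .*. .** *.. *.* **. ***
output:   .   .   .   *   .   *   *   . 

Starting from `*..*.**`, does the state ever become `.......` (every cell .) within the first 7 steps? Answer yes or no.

....***
....*.*
.....*.
.......
all cells are . at step 4

yes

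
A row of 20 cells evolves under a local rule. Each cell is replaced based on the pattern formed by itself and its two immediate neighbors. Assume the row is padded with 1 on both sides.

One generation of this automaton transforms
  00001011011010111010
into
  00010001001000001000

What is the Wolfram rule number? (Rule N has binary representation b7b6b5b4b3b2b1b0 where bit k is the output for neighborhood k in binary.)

66

position 15: 111 → 0  (bit 7 = 0)
position 7: 110 → 1  (bit 6 = 1)
position 5: 101 → 0  (bit 5 = 0)
position 0: 100 → 0  (bit 4 = 0)
position 6: 011 → 0  (bit 3 = 0)
position 4: 010 → 0  (bit 2 = 0)
position 3: 001 → 1  (bit 1 = 1)
position 1: 000 → 0  (bit 0 = 0)
bits b7..b0 = 01000010 = 66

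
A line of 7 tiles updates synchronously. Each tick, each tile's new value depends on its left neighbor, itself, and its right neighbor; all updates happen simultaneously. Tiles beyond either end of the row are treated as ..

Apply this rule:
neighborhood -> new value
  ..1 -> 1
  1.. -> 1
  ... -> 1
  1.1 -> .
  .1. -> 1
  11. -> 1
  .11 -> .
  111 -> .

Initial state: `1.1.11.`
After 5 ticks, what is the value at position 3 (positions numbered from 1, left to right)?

.

1.1..11
1.111.1
1...1.1
11111.1
....1.1
position 3 holds .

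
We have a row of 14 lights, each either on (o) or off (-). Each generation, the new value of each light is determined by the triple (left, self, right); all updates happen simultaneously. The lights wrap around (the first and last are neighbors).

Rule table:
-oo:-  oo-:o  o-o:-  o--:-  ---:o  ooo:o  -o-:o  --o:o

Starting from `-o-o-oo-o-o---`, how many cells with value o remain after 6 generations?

oo-o--o-o-o-oo
oo-o-oo-o-o--o
oo-o--o-o-o-o-
-o-o-oo-o-o-o-
oo-o--o-o-o-o-  (repeats generation 3; period 2)
generation 6: -o-o-oo-o-o-o-
count of o: 7

7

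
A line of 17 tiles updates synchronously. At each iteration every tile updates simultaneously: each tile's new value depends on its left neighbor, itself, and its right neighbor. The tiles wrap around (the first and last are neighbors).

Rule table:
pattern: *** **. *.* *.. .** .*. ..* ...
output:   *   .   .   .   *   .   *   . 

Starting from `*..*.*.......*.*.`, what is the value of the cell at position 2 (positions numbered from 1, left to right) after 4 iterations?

..*.........*....
.*.........*.....
*.........*......
.........*......*
position 2 holds .

.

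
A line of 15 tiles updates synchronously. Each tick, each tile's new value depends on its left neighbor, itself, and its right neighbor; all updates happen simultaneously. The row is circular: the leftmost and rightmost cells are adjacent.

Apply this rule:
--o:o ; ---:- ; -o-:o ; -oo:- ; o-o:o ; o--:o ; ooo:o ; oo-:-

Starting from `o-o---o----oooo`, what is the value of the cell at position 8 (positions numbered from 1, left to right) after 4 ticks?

-

-ooo-ooo--o-ooo
o-o-o-o-oooo-o-
oooooooo-oo-ooo
ooooooo-o--o-oo
position 8 holds -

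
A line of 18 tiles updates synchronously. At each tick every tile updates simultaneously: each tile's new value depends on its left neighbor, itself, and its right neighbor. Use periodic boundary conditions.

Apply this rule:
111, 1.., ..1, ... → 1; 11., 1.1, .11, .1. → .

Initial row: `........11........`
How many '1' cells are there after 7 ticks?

11111111..11111111
1111111.11.1111111
111111......111111
11111.111111.11111
1111...1111...1111
111.111.11.111.111
11...1......1...11
count of 1: 6

6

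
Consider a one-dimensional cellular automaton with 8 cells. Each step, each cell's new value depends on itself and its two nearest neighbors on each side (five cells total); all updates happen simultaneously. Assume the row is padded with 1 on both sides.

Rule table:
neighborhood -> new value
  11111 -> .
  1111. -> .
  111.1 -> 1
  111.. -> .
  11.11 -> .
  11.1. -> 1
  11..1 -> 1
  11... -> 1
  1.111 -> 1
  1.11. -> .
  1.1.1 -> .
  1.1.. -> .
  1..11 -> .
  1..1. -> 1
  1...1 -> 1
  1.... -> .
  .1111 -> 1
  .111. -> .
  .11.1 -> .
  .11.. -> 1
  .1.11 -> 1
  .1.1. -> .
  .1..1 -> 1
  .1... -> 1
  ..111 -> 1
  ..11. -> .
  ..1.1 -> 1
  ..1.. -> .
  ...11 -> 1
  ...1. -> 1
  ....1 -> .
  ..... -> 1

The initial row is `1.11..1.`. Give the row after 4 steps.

11.111..

1..11111
.1.11...
1.1.1111
11.111..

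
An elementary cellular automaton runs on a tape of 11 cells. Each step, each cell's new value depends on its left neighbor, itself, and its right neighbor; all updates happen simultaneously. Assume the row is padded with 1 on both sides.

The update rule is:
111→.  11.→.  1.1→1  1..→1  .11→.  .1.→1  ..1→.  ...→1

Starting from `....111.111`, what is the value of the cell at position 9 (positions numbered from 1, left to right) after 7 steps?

111....1...
...111.111.
11....1...1
..111.111..
1....1...1.
.111.111.11
1...1...1..
position 9 holds 1

1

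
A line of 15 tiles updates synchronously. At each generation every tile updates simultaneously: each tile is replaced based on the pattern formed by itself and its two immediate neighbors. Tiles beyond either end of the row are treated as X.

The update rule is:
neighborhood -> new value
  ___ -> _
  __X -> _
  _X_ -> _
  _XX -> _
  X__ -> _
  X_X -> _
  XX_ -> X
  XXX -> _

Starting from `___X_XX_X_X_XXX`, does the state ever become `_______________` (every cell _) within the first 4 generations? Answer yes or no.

yes

______X________
_______________
all cells are _ at generation 2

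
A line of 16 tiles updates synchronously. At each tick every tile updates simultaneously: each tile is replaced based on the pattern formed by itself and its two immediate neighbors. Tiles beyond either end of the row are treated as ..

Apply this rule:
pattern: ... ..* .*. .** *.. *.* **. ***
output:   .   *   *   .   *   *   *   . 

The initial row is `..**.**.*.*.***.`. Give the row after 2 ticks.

.*.**.******..**
***.**.....***.*

***.**.....***.*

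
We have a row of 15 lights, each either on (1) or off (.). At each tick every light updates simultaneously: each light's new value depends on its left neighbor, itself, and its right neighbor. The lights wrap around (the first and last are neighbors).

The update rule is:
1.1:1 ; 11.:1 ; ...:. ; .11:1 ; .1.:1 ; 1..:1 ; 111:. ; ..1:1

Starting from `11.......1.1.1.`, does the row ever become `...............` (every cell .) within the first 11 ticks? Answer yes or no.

yes

111.....1111111
..11...11......
.1111.1111.....
11..111..11....
11111.111111..1
....111....1111
1..11.11..11..1
111111111111111
...............
all cells are . at tick 9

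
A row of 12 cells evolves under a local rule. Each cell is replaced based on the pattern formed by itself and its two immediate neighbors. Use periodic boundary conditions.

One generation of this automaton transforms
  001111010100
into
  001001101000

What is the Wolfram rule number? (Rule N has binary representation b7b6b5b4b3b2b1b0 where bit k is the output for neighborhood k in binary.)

104

position 3: 111 → 0  (bit 7 = 0)
position 5: 110 → 1  (bit 6 = 1)
position 6: 101 → 1  (bit 5 = 1)
position 10: 100 → 0  (bit 4 = 0)
position 2: 011 → 1  (bit 3 = 1)
position 7: 010 → 0  (bit 2 = 0)
position 1: 001 → 0  (bit 1 = 0)
position 0: 000 → 0  (bit 0 = 0)
bits b7..b0 = 01101000 = 104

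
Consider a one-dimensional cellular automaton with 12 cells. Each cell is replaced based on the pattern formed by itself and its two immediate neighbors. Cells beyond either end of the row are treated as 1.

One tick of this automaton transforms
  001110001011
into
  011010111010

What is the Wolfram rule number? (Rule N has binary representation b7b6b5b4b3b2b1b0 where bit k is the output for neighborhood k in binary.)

79

position 3: 111 → 0  (bit 7 = 0)
position 4: 110 → 1  (bit 6 = 1)
position 9: 101 → 0  (bit 5 = 0)
position 0: 100 → 0  (bit 4 = 0)
position 2: 011 → 1  (bit 3 = 1)
position 8: 010 → 1  (bit 2 = 1)
position 1: 001 → 1  (bit 1 = 1)
position 6: 000 → 1  (bit 0 = 1)
bits b7..b0 = 01001111 = 79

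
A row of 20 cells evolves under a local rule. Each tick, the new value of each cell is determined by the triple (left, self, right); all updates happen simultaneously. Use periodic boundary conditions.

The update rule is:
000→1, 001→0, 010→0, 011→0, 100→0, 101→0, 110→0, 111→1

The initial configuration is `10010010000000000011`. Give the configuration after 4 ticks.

00011001100111000010

00000000111111111001
01111110011111110000
00111100001111100111
00011001100111000010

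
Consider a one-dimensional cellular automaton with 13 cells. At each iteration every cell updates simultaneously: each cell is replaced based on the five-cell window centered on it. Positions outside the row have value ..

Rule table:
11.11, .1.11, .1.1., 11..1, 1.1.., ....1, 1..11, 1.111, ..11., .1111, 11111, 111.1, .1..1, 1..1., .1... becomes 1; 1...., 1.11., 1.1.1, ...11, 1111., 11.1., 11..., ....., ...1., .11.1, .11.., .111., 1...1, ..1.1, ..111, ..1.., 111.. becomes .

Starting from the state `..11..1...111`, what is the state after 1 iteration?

1.1.11.1.....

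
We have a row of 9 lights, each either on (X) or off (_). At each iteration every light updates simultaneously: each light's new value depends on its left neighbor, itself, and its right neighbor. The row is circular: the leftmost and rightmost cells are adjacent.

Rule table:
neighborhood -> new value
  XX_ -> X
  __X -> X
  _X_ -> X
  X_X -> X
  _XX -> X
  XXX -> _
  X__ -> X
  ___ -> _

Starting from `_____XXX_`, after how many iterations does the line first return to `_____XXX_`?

____XX_XX
X__XXXXXX
XXXX_____
X__XX___X
XXXXXX_XX
_____XXX_

6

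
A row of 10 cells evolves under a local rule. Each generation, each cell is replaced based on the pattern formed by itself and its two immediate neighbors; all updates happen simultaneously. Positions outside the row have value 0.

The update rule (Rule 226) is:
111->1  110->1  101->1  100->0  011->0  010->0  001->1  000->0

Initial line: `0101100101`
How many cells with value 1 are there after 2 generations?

generation 1: 1010101010
generation 2: 0101010100
count of 1: 4

4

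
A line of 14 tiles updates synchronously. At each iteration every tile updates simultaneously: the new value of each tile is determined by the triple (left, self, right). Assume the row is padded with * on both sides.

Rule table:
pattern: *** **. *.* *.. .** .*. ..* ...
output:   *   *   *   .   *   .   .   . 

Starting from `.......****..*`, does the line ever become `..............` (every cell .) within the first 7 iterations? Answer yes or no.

no

.......****..*  (fixed point — unchanged through iteration 7)
iteration 7 is .......****..*, still not uniform .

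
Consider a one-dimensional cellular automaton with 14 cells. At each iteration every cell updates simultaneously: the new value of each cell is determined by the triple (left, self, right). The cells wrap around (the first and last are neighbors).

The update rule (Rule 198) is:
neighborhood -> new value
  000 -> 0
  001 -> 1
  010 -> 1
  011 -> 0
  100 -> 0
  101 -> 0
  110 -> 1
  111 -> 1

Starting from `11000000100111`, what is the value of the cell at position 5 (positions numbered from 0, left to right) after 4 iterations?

iteration 1: 11000001101011
iteration 2: 11000010101001
iteration 3: 11000110101010
iteration 4: 01001010101010
position 5 holds 0

0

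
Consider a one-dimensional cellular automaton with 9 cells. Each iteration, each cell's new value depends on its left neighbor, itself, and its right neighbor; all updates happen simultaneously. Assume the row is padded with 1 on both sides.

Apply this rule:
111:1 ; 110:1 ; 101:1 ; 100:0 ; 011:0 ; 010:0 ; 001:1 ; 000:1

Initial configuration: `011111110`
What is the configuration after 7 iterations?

101111111
110111111
111011111
111101111
111110111
111111011
111111101

111111101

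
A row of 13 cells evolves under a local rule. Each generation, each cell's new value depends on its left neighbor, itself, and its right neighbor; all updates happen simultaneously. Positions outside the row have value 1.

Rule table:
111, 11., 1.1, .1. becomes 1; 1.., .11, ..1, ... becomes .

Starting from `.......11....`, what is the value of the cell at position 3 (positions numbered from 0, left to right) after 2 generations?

generation 1: ........1....
generation 2: ........1....
position 3 holds .

.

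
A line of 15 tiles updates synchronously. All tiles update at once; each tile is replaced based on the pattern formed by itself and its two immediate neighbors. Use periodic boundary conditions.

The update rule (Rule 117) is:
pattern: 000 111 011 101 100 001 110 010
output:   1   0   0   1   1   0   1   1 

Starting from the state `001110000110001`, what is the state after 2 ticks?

tick 1: 100011110011101
tick 2: 111000011000110

111000011000110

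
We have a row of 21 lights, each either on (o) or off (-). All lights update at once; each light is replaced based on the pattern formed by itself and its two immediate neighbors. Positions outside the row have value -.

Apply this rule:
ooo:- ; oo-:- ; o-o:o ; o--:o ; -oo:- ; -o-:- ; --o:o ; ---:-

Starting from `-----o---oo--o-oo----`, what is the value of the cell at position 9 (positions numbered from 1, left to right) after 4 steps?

-

----o-o-o--oo-o--o---
---o-o-o-oo--o-oo-o--
--o-o-o-o--oo-o--o-o-
-o-o-o-o-oo--o-oo-o-o
position 9 holds -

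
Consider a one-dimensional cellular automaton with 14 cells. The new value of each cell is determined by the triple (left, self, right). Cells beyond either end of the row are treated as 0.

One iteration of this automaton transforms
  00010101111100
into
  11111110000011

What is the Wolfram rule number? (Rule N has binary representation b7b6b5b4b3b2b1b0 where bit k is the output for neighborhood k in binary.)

position 8: 111 → 0  (bit 7 = 0)
position 11: 110 → 0  (bit 6 = 0)
position 4: 101 → 1  (bit 5 = 1)
position 12: 100 → 1  (bit 4 = 1)
position 7: 011 → 0  (bit 3 = 0)
position 3: 010 → 1  (bit 2 = 1)
position 2: 001 → 1  (bit 1 = 1)
position 0: 000 → 1  (bit 0 = 1)
bits b7..b0 = 00110111 = 55

55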